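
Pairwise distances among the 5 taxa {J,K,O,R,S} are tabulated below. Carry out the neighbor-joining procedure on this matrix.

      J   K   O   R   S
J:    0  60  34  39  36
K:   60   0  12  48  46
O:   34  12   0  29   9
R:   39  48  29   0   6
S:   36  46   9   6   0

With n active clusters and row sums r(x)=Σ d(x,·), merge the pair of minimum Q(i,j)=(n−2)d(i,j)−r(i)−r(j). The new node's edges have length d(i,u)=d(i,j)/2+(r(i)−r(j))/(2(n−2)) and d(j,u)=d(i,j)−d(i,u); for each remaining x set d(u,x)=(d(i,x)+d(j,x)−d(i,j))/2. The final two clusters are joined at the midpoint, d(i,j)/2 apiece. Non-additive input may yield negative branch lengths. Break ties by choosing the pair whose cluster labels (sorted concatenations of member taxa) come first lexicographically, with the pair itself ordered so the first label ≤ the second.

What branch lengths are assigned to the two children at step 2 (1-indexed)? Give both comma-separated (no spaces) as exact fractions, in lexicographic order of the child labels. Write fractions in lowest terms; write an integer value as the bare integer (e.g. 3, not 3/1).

1. join K+O (d=12, Q=-214) ⇒ KO; edges |K|=59/3, |O|=-23/3
  updated: d(J,KO)=41, d(KO,R)=65/2, d(KO,S)=43/2
2. join J+KO (d=41, Q=-129) ⇒ JKO; edges |J|=103/4, |KO|=61/4
  updated: d(JKO,R)=61/4, d(JKO,S)=33/4
3. join JKO+R (d=61/4, Q=-59/2) ⇒ JKOR; edges |JKO|=35/4, |R|=13/2
  updated: d(JKOR,S)=-1/2
4. join JKOR+S (d=-1/2) ⇒ JKORS; edges |JKOR|=-1/4, |S|=-1/4
final tree: (((J:103/4,(K:59/3,O:-23/3):61/4):35/4,R:13/2):-1/4,S:-1/4)
total length: 271/4

103/4,61/4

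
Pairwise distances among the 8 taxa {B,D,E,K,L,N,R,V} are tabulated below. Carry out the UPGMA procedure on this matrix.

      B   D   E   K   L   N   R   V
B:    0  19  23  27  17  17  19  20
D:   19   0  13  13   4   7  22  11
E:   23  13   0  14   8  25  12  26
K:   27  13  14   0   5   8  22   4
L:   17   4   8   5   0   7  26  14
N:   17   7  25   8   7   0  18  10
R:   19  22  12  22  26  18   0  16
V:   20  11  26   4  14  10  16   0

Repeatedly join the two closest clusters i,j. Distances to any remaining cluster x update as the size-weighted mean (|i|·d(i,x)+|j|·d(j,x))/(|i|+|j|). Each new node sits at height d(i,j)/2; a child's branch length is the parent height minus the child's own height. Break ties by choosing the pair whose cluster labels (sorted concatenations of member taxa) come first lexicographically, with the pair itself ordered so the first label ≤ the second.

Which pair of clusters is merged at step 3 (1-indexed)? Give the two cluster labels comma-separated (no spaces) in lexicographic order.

DL,N

1. join D+L (d=4) ⇒ DL; edges |D|=2, |L|=2
  updated: d(B,DL)=18, d(DL,E)=21/2, d(DL,K)=9, d(DL,N)=7, d(DL,R)=24, d(DL,V)=25/2
2. join K+V (d=4) ⇒ KV; edges |K|=2, |V|=2
  updated: d(B,KV)=47/2, d(DL,KV)=43/4, d(E,KV)=20, d(KV,N)=9, d(KV,R)=19
3. join DL+N (d=7) ⇒ DLN; edges |DL|=3/2, |N|=7/2
  updated: d(B,DLN)=53/3, d(DLN,E)=46/3, d(DLN,KV)=61/6, d(DLN,R)=22
4. join DLN+KV (d=61/6) ⇒ DKLNV; edges |DLN|=19/12, |KV|=37/12
  updated: d(B,DKLNV)=20, d(DKLNV,E)=86/5, d(DKLNV,R)=104/5
5. join E+R (d=12) ⇒ ER; edges |E|=6, |R|=6
  updated: d(B,ER)=21, d(DKLNV,ER)=19
6. join DKLNV+ER (d=19) ⇒ DEKLNRV; edges |DKLNV|=53/12, |ER|=7/2
  updated: d(B,DEKLNRV)=142/7
7. join B+DEKLNRV (d=142/7) ⇒ BDEKLNRV; edges |B|=71/7, |DEKLNRV|=9/14
final tree: (B:71/7,((((D:2,L:2):3/2,N:7/2):19/12,(K:2,V:2):37/12):53/12,(E:6,R:6):7/2):9/14)
total length: 4063/84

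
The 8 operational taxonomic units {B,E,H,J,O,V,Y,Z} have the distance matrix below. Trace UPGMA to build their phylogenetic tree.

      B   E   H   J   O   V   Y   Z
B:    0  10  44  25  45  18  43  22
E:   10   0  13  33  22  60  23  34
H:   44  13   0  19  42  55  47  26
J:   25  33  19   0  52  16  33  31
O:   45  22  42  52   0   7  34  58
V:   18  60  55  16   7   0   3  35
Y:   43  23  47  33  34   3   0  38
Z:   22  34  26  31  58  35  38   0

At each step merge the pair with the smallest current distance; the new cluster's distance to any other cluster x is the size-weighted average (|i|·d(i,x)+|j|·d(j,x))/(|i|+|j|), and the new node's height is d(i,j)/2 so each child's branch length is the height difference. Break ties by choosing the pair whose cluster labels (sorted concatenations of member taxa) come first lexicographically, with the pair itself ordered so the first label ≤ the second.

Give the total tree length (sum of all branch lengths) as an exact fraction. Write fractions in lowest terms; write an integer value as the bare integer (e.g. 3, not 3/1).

5623/60

step 1: merge (V,Y) at d=3; branch lengths V→3/2, Y→3/2; new cluster VY
  updated: d(B,VY)=61/2, d(E,VY)=83/2, d(H,VY)=51, d(J,VY)=49/2, d(O,VY)=41/2, d(VY,Z)=73/2
step 2: merge (B,E) at d=10; branch lengths B→5, E→5; new cluster BE
  updated: d(BE,H)=57/2, d(BE,J)=29, d(BE,O)=67/2, d(BE,VY)=36, d(BE,Z)=28
step 3: merge (H,J) at d=19; branch lengths H→19/2, J→19/2; new cluster HJ
  updated: d(BE,HJ)=115/4, d(HJ,O)=47, d(HJ,VY)=151/4, d(HJ,Z)=57/2
step 4: merge (O,VY) at d=41/2; branch lengths O→41/4, VY→35/4; new cluster OVY
  updated: d(BE,OVY)=211/6, d(HJ,OVY)=245/6, d(OVY,Z)=131/3
step 5: merge (BE,Z) at d=28; branch lengths BE→9, Z→14; new cluster BEZ
  updated: d(BEZ,HJ)=86/3, d(BEZ,OVY)=38
step 6: merge (BEZ,HJ) at d=86/3; branch lengths BEZ→1/3, HJ→29/6; new cluster BEHJZ
  updated: d(BEHJZ,OVY)=587/15
step 7: merge (BEHJZ,OVY) at d=587/15; branch lengths BEHJZ→157/30, OVY→559/60; new cluster BEHJOVYZ
final tree: ((((B:5,E:5):9,Z:14):1/3,(H:19/2,J:19/2):29/6):157/30,(O:41/4,(V:3/2,Y:3/2):35/4):559/60)
total length: 5623/60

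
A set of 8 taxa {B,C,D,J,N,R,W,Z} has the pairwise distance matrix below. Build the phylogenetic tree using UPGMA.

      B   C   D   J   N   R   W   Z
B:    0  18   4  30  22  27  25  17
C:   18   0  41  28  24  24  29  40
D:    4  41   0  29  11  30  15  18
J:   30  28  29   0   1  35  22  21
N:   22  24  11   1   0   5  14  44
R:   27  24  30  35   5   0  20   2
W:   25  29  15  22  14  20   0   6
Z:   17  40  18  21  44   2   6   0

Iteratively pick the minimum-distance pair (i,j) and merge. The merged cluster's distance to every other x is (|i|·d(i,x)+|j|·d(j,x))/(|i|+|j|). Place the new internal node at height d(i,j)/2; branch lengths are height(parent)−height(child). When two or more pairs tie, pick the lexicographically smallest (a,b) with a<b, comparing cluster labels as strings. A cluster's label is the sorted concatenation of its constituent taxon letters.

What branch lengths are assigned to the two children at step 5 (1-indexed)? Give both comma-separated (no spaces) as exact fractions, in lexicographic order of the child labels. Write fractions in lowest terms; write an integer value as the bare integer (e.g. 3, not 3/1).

iteration 1: select J,N (d=1); attach at lengths (1/2, 1/2); label the merged cluster JN
  updated: d(B,JN)=26, d(C,JN)=26, d(D,JN)=20, d(JN,R)=20, d(JN,W)=18, d(JN,Z)=65/2
iteration 2: select R,Z (d=2); attach at lengths (1, 1); label the merged cluster RZ
  updated: d(B,RZ)=22, d(C,RZ)=32, d(D,RZ)=24, d(JN,RZ)=105/4, d(RZ,W)=13
iteration 3: select B,D (d=4); attach at lengths (2, 2); label the merged cluster BD
  updated: d(BD,C)=59/2, d(BD,JN)=23, d(BD,RZ)=23, d(BD,W)=20
iteration 4: select RZ,W (d=13); attach at lengths (11/2, 13/2); label the merged cluster RWZ
  updated: d(BD,RWZ)=22, d(C,RWZ)=31, d(JN,RWZ)=47/2
iteration 5: select BD,RWZ (d=22); attach at lengths (9, 9/2); label the merged cluster BDRWZ
  updated: d(BDRWZ,C)=152/5, d(BDRWZ,JN)=233/10
iteration 6: select BDRWZ,JN (d=233/10); attach at lengths (13/20, 223/20); label the merged cluster BDJNRWZ
  updated: d(BDJNRWZ,C)=204/7
iteration 7: select BDJNRWZ,C (d=204/7); attach at lengths (409/140, 102/7); label the merged cluster BCDJNRWZ
final tree: ((((B:2,D:2):9,((R:1,Z:1):11/2,W:13/2):9/2):13/20,(J:1/2,N:1/2):223/20):409/140,C:102/7)
total length: 8651/140

9,9/2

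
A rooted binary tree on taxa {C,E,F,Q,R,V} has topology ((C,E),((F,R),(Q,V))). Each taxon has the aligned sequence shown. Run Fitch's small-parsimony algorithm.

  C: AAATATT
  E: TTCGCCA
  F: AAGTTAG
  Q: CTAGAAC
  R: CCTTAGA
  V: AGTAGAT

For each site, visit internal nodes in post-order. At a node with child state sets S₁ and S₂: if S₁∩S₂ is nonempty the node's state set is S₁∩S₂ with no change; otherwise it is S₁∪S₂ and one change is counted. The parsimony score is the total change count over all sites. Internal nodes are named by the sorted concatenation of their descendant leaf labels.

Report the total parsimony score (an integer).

site 0, node CE: C={A} ∪ E={T} → {A,T} (+1)
site 0, node FR: F={A} ∪ R={C} → {A,C} (+1)
site 0, node QV: Q={C} ∪ V={A} → {A,C} (+1)
site 0, node FQRV: FR={A,C} ∩ QV={A,C} → {A,C} (+0)
site 0, node CEFQRV: CE={A,T} ∩ FQRV={A,C} → {A} (+0)
site 1, node CE: C={A} ∪ E={T} → {A,T} (+1)
site 1, node FR: F={A} ∪ R={C} → {A,C} (+1)
site 1, node QV: Q={T} ∪ V={G} → {G,T} (+1)
site 1, node FQRV: FR={A,C} ∪ QV={G,T} → {A,C,G,T} (+1)
site 1, node CEFQRV: CE={A,T} ∩ FQRV={A,C,G,T} → {A,T} (+0)
site 2, node CE: C={A} ∪ E={C} → {A,C} (+1)
site 2, node FR: F={G} ∪ R={T} → {G,T} (+1)
site 2, node QV: Q={A} ∪ V={T} → {A,T} (+1)
site 2, node FQRV: FR={G,T} ∩ QV={A,T} → {T} (+0)
site 2, node CEFQRV: CE={A,C} ∪ FQRV={T} → {A,C,T} (+1)
site 3, node CE: C={T} ∪ E={G} → {G,T} (+1)
site 3, node FR: F={T} ∩ R={T} → {T} (+0)
site 3, node QV: Q={G} ∪ V={A} → {A,G} (+1)
site 3, node FQRV: FR={T} ∪ QV={A,G} → {A,G,T} (+1)
site 3, node CEFQRV: CE={G,T} ∩ FQRV={A,G,T} → {G,T} (+0)
site 4, node CE: C={A} ∪ E={C} → {A,C} (+1)
site 4, node FR: F={T} ∪ R={A} → {A,T} (+1)
site 4, node QV: Q={A} ∪ V={G} → {A,G} (+1)
site 4, node FQRV: FR={A,T} ∩ QV={A,G} → {A} (+0)
site 4, node CEFQRV: CE={A,C} ∩ FQRV={A} → {A} (+0)
site 5, node CE: C={T} ∪ E={C} → {C,T} (+1)
site 5, node FR: F={A} ∪ R={G} → {A,G} (+1)
site 5, node QV: Q={A} ∩ V={A} → {A} (+0)
site 5, node FQRV: FR={A,G} ∩ QV={A} → {A} (+0)
site 5, node CEFQRV: CE={C,T} ∪ FQRV={A} → {A,C,T} (+1)
site 6, node CE: C={T} ∪ E={A} → {A,T} (+1)
site 6, node FR: F={G} ∪ R={A} → {A,G} (+1)
site 6, node QV: Q={C} ∪ V={T} → {C,T} (+1)
site 6, node FQRV: FR={A,G} ∪ QV={C,T} → {A,C,G,T} (+1)
site 6, node CEFQRV: CE={A,T} ∩ FQRV={A,C,G,T} → {A,T} (+0)
per-site changes: [3, 4, 4, 3, 3, 3, 4]; total = 24

24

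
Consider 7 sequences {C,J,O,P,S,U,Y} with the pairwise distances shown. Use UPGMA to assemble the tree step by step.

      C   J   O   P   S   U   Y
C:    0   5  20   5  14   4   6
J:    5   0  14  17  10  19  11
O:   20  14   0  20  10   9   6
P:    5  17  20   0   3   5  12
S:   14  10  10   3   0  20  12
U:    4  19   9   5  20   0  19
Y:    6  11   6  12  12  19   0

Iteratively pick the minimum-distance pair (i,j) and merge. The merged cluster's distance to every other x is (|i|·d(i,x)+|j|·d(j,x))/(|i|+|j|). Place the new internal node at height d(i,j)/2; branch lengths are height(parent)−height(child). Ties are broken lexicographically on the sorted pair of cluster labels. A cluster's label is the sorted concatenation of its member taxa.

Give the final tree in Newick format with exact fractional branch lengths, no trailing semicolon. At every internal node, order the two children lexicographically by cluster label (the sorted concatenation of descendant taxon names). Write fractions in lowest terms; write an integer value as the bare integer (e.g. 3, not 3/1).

step 1: merge (P,S) at d=3; branch lengths P→3/2, S→3/2; new cluster PS
  updated: d(C,PS)=19/2, d(J,PS)=27/2, d(O,PS)=15, d(PS,U)=25/2, d(PS,Y)=12
step 2: merge (C,U) at d=4; branch lengths C→2, U→2; new cluster CU
  updated: d(CU,J)=12, d(CU,O)=29/2, d(CU,PS)=11, d(CU,Y)=25/2
step 3: merge (O,Y) at d=6; branch lengths O→3, Y→3; new cluster OY
  updated: d(CU,OY)=27/2, d(J,OY)=25/2, d(OY,PS)=27/2
step 4: merge (CU,PS) at d=11; branch lengths CU→7/2, PS→4; new cluster CPSU
  updated: d(CPSU,J)=51/4, d(CPSU,OY)=27/2
step 5: merge (J,OY) at d=25/2; branch lengths J→25/4, OY→13/4; new cluster JOY
  updated: d(CPSU,JOY)=53/4
step 6: merge (CPSU,JOY) at d=53/4; branch lengths CPSU→9/8, JOY→3/8; new cluster CJOPSUY
final tree: (((C:2,U:2):7/2,(P:3/2,S:3/2):4):9/8,(J:25/4,(O:3,Y:3):13/4):3/8)
total length: 63/2

(((C:2,U:2):7/2,(P:3/2,S:3/2):4):9/8,(J:25/4,(O:3,Y:3):13/4):3/8)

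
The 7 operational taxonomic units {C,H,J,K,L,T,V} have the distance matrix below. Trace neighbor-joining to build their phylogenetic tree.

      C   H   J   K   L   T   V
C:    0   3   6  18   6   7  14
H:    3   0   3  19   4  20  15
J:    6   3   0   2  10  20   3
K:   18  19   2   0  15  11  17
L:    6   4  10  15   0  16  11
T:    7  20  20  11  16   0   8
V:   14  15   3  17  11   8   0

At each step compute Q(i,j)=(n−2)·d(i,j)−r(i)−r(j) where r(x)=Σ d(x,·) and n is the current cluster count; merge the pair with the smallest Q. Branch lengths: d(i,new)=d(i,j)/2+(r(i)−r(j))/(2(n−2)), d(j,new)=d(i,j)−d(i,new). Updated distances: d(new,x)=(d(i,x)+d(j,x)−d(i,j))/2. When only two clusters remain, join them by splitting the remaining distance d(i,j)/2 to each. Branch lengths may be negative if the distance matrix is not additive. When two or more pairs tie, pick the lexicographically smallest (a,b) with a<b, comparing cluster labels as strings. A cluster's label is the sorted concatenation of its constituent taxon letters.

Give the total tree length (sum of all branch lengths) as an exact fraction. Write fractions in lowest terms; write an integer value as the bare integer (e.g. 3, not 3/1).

449/16

1. join J+K (d=2, Q=-116) ⇒ JK; edges |J|=-14/5, |K|=24/5
  updated: d(C,JK)=11, d(H,JK)=10, d(JK,L)=23/2, d(JK,T)=29/2, d(JK,V)=9
2. join T+V (d=8, Q=-181/2) ⇒ TV; edges |T|=81/16, |V|=47/16
  updated: d(C,TV)=13/2, d(H,TV)=27/2, d(JK,TV)=31/4, d(L,TV)=19/2
3. join JK+TV (d=31/4, Q=-217/4) ⇒ JKTV; edges |JK|=35/8, |TV|=27/8
  updated: d(C,JKTV)=39/8, d(H,JKTV)=63/8, d(JKTV,L)=53/8
4. join C+JKTV (d=39/8, Q=-47/2) ⇒ CJKTV; edges |C|=17/16, |JKTV|=61/16
  updated: d(CJKTV,H)=3, d(CJKTV,L)=31/8
5. join CJKTV+H (d=3, Q=-87/8) ⇒ CHJKTV; edges |CJKTV|=23/16, |H|=25/16
  updated: d(CHJKTV,L)=39/16
6. join CHJKTV+L (d=39/16) ⇒ CHJKLTV; edges |CHJKTV|=39/32, |L|=39/32
final tree: (((C:17/16,((J:-14/5,K:24/5):35/8,(T:81/16,V:47/16):27/8):61/16):23/16,H:25/16):39/32,L:39/32)
total length: 449/16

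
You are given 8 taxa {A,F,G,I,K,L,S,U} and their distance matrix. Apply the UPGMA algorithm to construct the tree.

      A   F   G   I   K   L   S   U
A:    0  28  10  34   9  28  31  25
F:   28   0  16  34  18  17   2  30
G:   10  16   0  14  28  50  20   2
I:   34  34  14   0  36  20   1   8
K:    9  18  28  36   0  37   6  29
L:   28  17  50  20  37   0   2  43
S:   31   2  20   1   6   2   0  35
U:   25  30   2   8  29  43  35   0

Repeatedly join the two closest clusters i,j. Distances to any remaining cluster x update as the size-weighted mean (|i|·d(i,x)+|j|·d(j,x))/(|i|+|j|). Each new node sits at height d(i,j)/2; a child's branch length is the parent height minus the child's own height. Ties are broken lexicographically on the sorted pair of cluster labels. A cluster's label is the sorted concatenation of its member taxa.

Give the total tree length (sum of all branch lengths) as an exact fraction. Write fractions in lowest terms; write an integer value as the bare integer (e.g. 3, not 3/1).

1415/24

step 1: merge (I,S) at d=1; branch lengths I→1/2, S→1/2; new cluster IS
  updated: d(A,IS)=65/2, d(F,IS)=18, d(G,IS)=17, d(IS,K)=21, d(IS,L)=11, d(IS,U)=43/2
step 2: merge (G,U) at d=2; branch lengths G→1, U→1; new cluster GU
  updated: d(A,GU)=35/2, d(F,GU)=23, d(GU,IS)=77/4, d(GU,K)=57/2, d(GU,L)=93/2
step 3: merge (A,K) at d=9; branch lengths A→9/2, K→9/2; new cluster AK
  updated: d(AK,F)=23, d(AK,GU)=23, d(AK,IS)=107/4, d(AK,L)=65/2
step 4: merge (IS,L) at d=11; branch lengths IS→5, L→11/2; new cluster ILS
  updated: d(AK,ILS)=86/3, d(F,ILS)=53/3, d(GU,ILS)=85/3
step 5: merge (F,ILS) at d=53/3; branch lengths F→53/6, ILS→10/3; new cluster FILS
  updated: d(AK,FILS)=109/4, d(FILS,GU)=27
step 6: merge (AK,GU) at d=23; branch lengths AK→7, GU→21/2; new cluster AGKU
  updated: d(AGKU,FILS)=217/8
step 7: merge (AGKU,FILS) at d=217/8; branch lengths AGKU→33/16, FILS→227/48; new cluster AFGIKLSU
final tree: (((A:9/2,K:9/2):7,(G:1,U:1):21/2):33/16,(F:53/6,((I:1/2,S:1/2):5,L:11/2):10/3):227/48)
total length: 1415/24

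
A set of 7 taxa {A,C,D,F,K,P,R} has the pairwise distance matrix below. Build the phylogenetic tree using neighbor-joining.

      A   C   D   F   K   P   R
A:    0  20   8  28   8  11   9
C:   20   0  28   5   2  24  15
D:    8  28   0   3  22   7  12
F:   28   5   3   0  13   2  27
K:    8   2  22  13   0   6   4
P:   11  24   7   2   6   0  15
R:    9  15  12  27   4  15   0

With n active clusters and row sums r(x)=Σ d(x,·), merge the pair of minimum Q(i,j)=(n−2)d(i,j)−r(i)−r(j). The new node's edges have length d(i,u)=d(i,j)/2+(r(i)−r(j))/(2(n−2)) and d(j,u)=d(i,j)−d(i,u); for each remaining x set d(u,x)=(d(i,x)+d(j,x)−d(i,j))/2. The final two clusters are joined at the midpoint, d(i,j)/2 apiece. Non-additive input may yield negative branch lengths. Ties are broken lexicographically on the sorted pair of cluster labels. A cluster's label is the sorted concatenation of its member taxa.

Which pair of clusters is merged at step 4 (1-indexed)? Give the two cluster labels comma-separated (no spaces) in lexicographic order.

A,D

iteration 1: select C,F (d=5, Q=-147); attach at lengths (41/10, 9/10); label the merged cluster CF
  updated: d(A,CF)=43/2, d(CF,D)=13, d(CF,K)=5, d(CF,P)=21/2, d(CF,R)=37/2
iteration 2: select CF,K (d=5, Q=-187/2); attach at lengths (87/16, -7/16); label the merged cluster CFK
  updated: d(A,CFK)=49/4, d(CFK,D)=15, d(CFK,P)=23/4, d(CFK,R)=35/4
iteration 3: select CFK,P (d=23/4, Q=-253/4); attach at lengths (27/8, 19/8); label the merged cluster CFKP
  updated: d(A,CFKP)=35/4, d(CFKP,D)=65/8, d(CFKP,R)=9
iteration 4: select A,D (d=8, Q=-303/8); attach at lengths (109/32, 147/32); label the merged cluster AD
  updated: d(AD,CFKP)=71/16, d(AD,R)=13/2
iteration 5: select AD,CFKP (d=71/16, Q=-319/16); attach at lengths (31/32, 111/32); label the merged cluster ACDFKP
  updated: d(ACDFKP,R)=177/32
iteration 6: select ACDFKP,R (d=177/32); attach at lengths (177/64, 177/64); label the merged cluster ACDFKPR
final tree: (((A:109/32,D:147/32):31/32,(((C:41/10,F:9/10):87/16,K:-7/16):27/8,P:19/8):111/32):177/64,R:177/64)
total length: 1079/32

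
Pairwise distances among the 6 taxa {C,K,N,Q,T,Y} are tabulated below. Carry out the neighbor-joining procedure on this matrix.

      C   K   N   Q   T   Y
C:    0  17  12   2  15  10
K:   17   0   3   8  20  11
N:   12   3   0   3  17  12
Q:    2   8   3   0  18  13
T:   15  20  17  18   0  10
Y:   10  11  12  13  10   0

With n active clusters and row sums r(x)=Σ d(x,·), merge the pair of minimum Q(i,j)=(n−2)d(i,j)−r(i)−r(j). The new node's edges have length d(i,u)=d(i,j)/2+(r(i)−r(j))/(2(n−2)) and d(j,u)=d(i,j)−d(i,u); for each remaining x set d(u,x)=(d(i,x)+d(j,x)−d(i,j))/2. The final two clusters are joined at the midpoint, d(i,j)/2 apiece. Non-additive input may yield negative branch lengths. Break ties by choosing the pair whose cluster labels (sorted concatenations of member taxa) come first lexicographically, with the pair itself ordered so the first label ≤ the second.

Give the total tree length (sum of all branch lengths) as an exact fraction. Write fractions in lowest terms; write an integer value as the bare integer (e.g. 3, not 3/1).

27

step 1: merge (T,Y) at d=10, Q=-96; branch lengths T→8, Y→2; new cluster TY
  updated: d(C,TY)=15/2, d(K,TY)=21/2, d(N,TY)=19/2, d(Q,TY)=21/2
step 2: merge (K,N) at d=3, Q=-57; branch lengths K→10/3, N→-1/3; new cluster KN
  updated: d(C,KN)=13, d(KN,Q)=4, d(KN,TY)=17/2
step 3: merge (C,Q) at d=2, Q=-35; branch lengths C→5/2, Q→-1/2; new cluster CQ
  updated: d(CQ,KN)=15/2, d(CQ,TY)=8
step 4: merge (CQ,KN) at d=15/2, Q=-24; branch lengths CQ→7/2, KN→4; new cluster CKNQ
  updated: d(CKNQ,TY)=9/2
step 5: merge (CKNQ,TY) at d=9/2; branch lengths CKNQ→9/4, TY→9/4; new cluster CKNQTY
final tree: (((C:5/2,Q:-1/2):7/2,(K:10/3,N:-1/3):4):9/4,(T:8,Y:2):9/4)
total length: 27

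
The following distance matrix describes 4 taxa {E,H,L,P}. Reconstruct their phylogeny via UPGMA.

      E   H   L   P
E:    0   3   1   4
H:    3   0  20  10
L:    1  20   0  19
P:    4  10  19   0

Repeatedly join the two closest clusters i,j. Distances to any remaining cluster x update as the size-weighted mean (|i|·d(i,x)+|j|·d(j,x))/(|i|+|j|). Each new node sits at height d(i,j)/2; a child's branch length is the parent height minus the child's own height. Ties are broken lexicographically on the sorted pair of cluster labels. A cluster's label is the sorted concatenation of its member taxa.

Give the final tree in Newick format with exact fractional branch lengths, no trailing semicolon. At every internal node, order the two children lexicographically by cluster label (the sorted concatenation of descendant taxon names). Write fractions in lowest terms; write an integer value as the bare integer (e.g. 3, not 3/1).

1. join E+L (d=1) ⇒ EL; edges |E|=1/2, |L|=1/2
  updated: d(EL,H)=23/2, d(EL,P)=23/2
2. join H+P (d=10) ⇒ HP; edges |H|=5, |P|=5
  updated: d(EL,HP)=23/2
3. join EL+HP (d=23/2) ⇒ EHLP; edges |EL|=21/4, |HP|=3/4
final tree: ((E:1/2,L:1/2):21/4,(H:5,P:5):3/4)
total length: 17

((E:1/2,L:1/2):21/4,(H:5,P:5):3/4)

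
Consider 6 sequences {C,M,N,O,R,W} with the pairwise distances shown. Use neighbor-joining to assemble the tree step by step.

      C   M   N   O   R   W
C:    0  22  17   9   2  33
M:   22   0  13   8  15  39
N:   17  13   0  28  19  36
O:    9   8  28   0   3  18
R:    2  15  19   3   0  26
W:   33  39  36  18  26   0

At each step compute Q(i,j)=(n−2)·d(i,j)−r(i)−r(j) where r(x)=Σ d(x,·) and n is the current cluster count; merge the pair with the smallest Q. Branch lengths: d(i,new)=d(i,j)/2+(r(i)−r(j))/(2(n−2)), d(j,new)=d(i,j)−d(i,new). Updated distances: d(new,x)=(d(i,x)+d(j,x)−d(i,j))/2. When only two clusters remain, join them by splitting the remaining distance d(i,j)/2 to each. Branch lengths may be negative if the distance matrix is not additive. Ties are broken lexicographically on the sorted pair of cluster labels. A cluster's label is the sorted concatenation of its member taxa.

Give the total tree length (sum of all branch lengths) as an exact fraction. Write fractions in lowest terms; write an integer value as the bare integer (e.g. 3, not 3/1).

iteration 1: select M,N (d=13, Q=-158); attach at lengths (9/2, 17/2); label the merged cluster MN
  updated: d(C,MN)=13, d(MN,O)=23/2, d(MN,R)=21/2, d(MN,W)=31
iteration 2: select O,W (d=18, Q=-191/2); attach at lengths (-25/12, 241/12); label the merged cluster OW
  updated: d(C,OW)=12, d(MN,OW)=49/4, d(OW,R)=11/2
iteration 3: select C,R (d=2, Q=-41); attach at lengths (13/4, -5/4); label the merged cluster CR
  updated: d(CR,MN)=43/4, d(CR,OW)=31/4
iteration 4: select CR,MN (d=43/4, Q=-123/4); attach at lengths (25/8, 61/8); label the merged cluster CMNR
  updated: d(CMNR,OW)=37/8
iteration 5: select CMNR,OW (d=37/8); attach at lengths (37/16, 37/16); label the merged cluster CMNORW
final tree: (((C:13/4,R:-5/4):25/8,(M:9/2,N:17/2):61/8):37/16,(O:-25/12,W:241/12):37/16)
total length: 387/8

387/8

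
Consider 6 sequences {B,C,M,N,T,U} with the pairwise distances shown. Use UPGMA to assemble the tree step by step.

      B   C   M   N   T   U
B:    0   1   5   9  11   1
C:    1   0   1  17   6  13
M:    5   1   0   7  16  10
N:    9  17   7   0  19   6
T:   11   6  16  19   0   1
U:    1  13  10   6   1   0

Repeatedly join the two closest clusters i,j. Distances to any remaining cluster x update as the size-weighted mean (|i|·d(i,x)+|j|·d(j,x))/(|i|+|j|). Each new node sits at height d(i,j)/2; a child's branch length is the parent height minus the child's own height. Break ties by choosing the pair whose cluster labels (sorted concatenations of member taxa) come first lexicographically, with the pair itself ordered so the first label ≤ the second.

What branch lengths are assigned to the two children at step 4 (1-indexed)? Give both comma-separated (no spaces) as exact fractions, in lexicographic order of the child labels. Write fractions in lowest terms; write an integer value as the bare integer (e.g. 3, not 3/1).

13/4,17/4

1. join B+C (d=1) ⇒ BC; edges |B|=1/2, |C|=1/2
  updated: d(BC,M)=3, d(BC,N)=13, d(BC,T)=17/2, d(BC,U)=7
2. join T+U (d=1) ⇒ TU; edges |T|=1/2, |U|=1/2
  updated: d(BC,TU)=31/4, d(M,TU)=13, d(N,TU)=25/2
3. join BC+M (d=3) ⇒ BCM; edges |BC|=1, |M|=3/2
  updated: d(BCM,N)=11, d(BCM,TU)=19/2
4. join BCM+TU (d=19/2) ⇒ BCMTU; edges |BCM|=13/4, |TU|=17/4
  updated: d(BCMTU,N)=58/5
5. join BCMTU+N (d=58/5) ⇒ BCMNTU; edges |BCMTU|=21/20, |N|=29/5
final tree: ((((B:1/2,C:1/2):1,M:3/2):13/4,(T:1/2,U:1/2):17/4):21/20,N:29/5)
total length: 377/20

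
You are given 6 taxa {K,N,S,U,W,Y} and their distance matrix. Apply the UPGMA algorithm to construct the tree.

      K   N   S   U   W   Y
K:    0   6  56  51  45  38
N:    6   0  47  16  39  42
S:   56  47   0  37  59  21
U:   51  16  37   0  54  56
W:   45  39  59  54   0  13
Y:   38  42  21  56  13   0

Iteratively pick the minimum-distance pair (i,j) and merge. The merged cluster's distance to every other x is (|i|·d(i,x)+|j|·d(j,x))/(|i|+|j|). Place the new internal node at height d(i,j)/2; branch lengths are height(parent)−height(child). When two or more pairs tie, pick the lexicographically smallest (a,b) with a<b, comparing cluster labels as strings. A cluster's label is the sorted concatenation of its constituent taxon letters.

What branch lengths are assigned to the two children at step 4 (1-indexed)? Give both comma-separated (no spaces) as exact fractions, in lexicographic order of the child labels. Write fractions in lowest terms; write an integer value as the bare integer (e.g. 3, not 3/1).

20,27/2

iteration 1: select K,N (d=6); attach at lengths (3, 3); label the merged cluster KN
  updated: d(KN,S)=103/2, d(KN,U)=67/2, d(KN,W)=42, d(KN,Y)=40
iteration 2: select W,Y (d=13); attach at lengths (13/2, 13/2); label the merged cluster WY
  updated: d(KN,WY)=41, d(S,WY)=40, d(U,WY)=55
iteration 3: select KN,U (d=67/2); attach at lengths (55/4, 67/4); label the merged cluster KNU
  updated: d(KNU,S)=140/3, d(KNU,WY)=137/3
iteration 4: select S,WY (d=40); attach at lengths (20, 27/2); label the merged cluster SWY
  updated: d(KNU,SWY)=46
iteration 5: select KNU,SWY (d=46); attach at lengths (25/4, 3); label the merged cluster KNSUWY
final tree: (((K:3,N:3):55/4,U:67/4):25/4,(S:20,(W:13/2,Y:13/2):27/2):3)
total length: 369/4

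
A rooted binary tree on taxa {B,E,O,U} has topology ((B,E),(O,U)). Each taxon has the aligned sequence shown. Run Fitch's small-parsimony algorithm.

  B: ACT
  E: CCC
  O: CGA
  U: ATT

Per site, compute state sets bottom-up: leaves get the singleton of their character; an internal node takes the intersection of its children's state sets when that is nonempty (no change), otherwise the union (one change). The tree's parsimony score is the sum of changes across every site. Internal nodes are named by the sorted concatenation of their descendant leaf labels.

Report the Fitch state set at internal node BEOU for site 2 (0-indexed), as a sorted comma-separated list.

site 0, node BE: B={A} ∪ E={C} → {A,C} (+1)
site 0, node OU: O={C} ∪ U={A} → {A,C} (+1)
site 0, node BEOU: BE={A,C} ∩ OU={A,C} → {A,C} (+0)
site 1, node BE: B={C} ∩ E={C} → {C} (+0)
site 1, node OU: O={G} ∪ U={T} → {G,T} (+1)
site 1, node BEOU: BE={C} ∪ OU={G,T} → {C,G,T} (+1)
site 2, node BE: B={T} ∪ E={C} → {C,T} (+1)
site 2, node OU: O={A} ∪ U={T} → {A,T} (+1)
site 2, node BEOU: BE={C,T} ∩ OU={A,T} → {T} (+0)
per-site changes: [2, 2, 2]; total = 6

T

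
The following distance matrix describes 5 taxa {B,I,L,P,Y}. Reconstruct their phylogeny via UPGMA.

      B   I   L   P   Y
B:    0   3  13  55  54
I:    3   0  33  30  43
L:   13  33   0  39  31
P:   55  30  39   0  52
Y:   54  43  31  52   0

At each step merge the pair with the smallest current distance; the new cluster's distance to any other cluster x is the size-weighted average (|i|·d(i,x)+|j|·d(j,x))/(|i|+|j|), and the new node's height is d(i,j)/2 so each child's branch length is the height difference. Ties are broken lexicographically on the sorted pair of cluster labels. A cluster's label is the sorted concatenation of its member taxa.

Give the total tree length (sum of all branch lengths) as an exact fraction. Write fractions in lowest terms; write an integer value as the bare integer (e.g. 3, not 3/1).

1. join B+I (d=3) ⇒ BI; edges |B|=3/2, |I|=3/2
  updated: d(BI,L)=23, d(BI,P)=85/2, d(BI,Y)=97/2
2. join BI+L (d=23) ⇒ BIL; edges |BI|=10, |L|=23/2
  updated: d(BIL,P)=124/3, d(BIL,Y)=128/3
3. join BIL+P (d=124/3) ⇒ BILP; edges |BIL|=55/6, |P|=62/3
  updated: d(BILP,Y)=45
4. join BILP+Y (d=45) ⇒ BILPY; edges |BILP|=11/6, |Y|=45/2
final tree: ((((B:3/2,I:3/2):10,L:23/2):55/6,P:62/3):11/6,Y:45/2)
total length: 236/3

236/3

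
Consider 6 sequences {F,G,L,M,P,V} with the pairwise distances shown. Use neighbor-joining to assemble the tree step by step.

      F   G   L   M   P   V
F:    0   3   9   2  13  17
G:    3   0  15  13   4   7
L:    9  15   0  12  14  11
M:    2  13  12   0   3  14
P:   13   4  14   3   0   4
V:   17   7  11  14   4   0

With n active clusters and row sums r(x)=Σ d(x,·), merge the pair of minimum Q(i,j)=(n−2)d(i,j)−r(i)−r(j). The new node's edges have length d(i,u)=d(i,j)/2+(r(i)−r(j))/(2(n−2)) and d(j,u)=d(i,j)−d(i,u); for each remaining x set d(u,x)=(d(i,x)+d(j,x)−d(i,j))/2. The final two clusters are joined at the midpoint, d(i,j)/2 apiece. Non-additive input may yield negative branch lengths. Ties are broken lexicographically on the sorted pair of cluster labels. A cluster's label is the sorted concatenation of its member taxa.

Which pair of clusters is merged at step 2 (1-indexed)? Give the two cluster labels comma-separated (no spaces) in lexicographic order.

FM,L

1. join F+M (d=2, Q=-80) ⇒ FM; edges |F|=1, |M|=1
  updated: d(FM,G)=7, d(FM,L)=19/2, d(FM,P)=7, d(FM,V)=29/2
2. join FM+L (d=19/2, Q=-59) ⇒ FLM; edges |FM|=17/6, |L|=20/3
  updated: d(FLM,G)=25/4, d(FLM,P)=23/4, d(FLM,V)=8
3. join FLM+G (d=25/4, Q=-99/4) ⇒ FGLM; edges |FLM|=61/16, |G|=39/16
  updated: d(FGLM,P)=7/4, d(FGLM,V)=35/8
4. join FGLM+P (d=7/4, Q=-81/8) ⇒ FGLMP; edges |FGLM|=17/16, |P|=11/16
  updated: d(FGLMP,V)=53/16
5. join FGLMP+V (d=53/16) ⇒ FGLMPV; edges |FGLMP|=53/32, |V|=53/32
final tree: (((((F:1,M:1):17/6,L:20/3):61/16,G:39/16):17/16,P:11/16):53/32,V:53/32)
total length: 365/16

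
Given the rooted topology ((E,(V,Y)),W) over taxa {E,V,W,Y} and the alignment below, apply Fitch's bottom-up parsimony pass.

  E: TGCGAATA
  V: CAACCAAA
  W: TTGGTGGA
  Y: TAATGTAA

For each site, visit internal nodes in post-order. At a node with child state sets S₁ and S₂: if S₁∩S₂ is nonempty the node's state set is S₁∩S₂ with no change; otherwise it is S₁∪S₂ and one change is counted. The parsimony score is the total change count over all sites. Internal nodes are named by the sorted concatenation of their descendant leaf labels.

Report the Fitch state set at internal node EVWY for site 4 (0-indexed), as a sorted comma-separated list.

A,C,G,T

VY@0: {C} ∪ {T} = {C,T} (union, +1)
EVY@0: {T} ∩ {C,T} = {T} (intersection, +0)
EVWY@0: {T} ∩ {T} = {T} (intersection, +0)
VY@1: {A} ∩ {A} = {A} (intersection, +0)
EVY@1: {G} ∪ {A} = {A,G} (union, +1)
EVWY@1: {A,G} ∪ {T} = {A,G,T} (union, +1)
VY@2: {A} ∩ {A} = {A} (intersection, +0)
EVY@2: {C} ∪ {A} = {A,C} (union, +1)
EVWY@2: {A,C} ∪ {G} = {A,C,G} (union, +1)
VY@3: {C} ∪ {T} = {C,T} (union, +1)
EVY@3: {G} ∪ {C,T} = {C,G,T} (union, +1)
EVWY@3: {C,G,T} ∩ {G} = {G} (intersection, +0)
VY@4: {C} ∪ {G} = {C,G} (union, +1)
EVY@4: {A} ∪ {C,G} = {A,C,G} (union, +1)
EVWY@4: {A,C,G} ∪ {T} = {A,C,G,T} (union, +1)
VY@5: {A} ∪ {T} = {A,T} (union, +1)
EVY@5: {A} ∩ {A,T} = {A} (intersection, +0)
EVWY@5: {A} ∪ {G} = {A,G} (union, +1)
VY@6: {A} ∩ {A} = {A} (intersection, +0)
EVY@6: {T} ∪ {A} = {A,T} (union, +1)
EVWY@6: {A,T} ∪ {G} = {A,G,T} (union, +1)
VY@7: {A} ∩ {A} = {A} (intersection, +0)
EVY@7: {A} ∩ {A} = {A} (intersection, +0)
EVWY@7: {A} ∩ {A} = {A} (intersection, +0)
per-site changes: [1, 2, 2, 2, 3, 2, 2, 0]; total = 14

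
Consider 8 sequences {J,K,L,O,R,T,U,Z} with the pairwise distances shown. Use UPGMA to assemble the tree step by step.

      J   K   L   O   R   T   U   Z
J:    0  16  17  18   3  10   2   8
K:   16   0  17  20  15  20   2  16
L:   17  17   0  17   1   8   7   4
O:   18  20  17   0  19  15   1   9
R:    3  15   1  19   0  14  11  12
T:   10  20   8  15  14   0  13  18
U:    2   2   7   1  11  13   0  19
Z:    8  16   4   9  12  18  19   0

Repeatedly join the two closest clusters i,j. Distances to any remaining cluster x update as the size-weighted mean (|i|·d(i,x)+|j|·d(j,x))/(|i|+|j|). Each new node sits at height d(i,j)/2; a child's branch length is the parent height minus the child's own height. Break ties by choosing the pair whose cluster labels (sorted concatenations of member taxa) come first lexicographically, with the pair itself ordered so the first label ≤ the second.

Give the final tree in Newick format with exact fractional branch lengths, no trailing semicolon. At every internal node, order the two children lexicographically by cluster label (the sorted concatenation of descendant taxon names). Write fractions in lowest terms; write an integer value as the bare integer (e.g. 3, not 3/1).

1. join L+R (d=1) ⇒ LR; edges |L|=1/2, |R|=1/2
  updated: d(J,LR)=10, d(K,LR)=16, d(LR,O)=18, d(LR,T)=11, d(LR,U)=9, d(LR,Z)=8
2. join O+U (d=1) ⇒ OU; edges |O|=1/2, |U|=1/2
  updated: d(J,OU)=10, d(K,OU)=11, d(LR,OU)=27/2, d(OU,T)=14, d(OU,Z)=14
3. join J+Z (d=8) ⇒ JZ; edges |J|=4, |Z|=4
  updated: d(JZ,K)=16, d(JZ,LR)=9, d(JZ,OU)=12, d(JZ,T)=14
4. join JZ+LR (d=9) ⇒ JLRZ; edges |JZ|=1/2, |LR|=4
  updated: d(JLRZ,K)=16, d(JLRZ,OU)=51/4, d(JLRZ,T)=25/2
5. join K+OU (d=11) ⇒ KOU; edges |K|=11/2, |OU|=5
  updated: d(JLRZ,KOU)=83/6, d(KOU,T)=16
6. join JLRZ+T (d=25/2) ⇒ JLRTZ; edges |JLRZ|=7/4, |T|=25/4
  updated: d(JLRTZ,KOU)=214/15
7. join JLRTZ+KOU (d=214/15) ⇒ JKLORTUZ; edges |JLRTZ|=53/60, |KOU|=49/30
final tree: ((((J:4,Z:4):1/2,(L:1/2,R:1/2):4):7/4,T:25/4):53/60,(K:11/2,(O:1/2,U:1/2):5):49/30)
total length: 2131/60

((((J:4,Z:4):1/2,(L:1/2,R:1/2):4):7/4,T:25/4):53/60,(K:11/2,(O:1/2,U:1/2):5):49/30)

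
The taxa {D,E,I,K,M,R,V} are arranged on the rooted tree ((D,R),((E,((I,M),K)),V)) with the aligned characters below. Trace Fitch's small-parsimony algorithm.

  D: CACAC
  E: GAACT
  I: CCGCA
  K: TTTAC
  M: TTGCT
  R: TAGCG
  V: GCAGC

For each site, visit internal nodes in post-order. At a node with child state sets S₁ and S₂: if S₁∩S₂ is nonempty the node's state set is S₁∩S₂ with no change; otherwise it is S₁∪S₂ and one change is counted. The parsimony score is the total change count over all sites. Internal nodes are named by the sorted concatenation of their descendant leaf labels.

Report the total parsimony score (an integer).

site 0, node DR: D={C} ∪ R={T} → {C,T} (+1)
site 0, node IM: I={C} ∪ M={T} → {C,T} (+1)
site 0, node IKM: IM={C,T} ∩ K={T} → {T} (+0)
site 0, node EIKM: E={G} ∪ IKM={T} → {G,T} (+1)
site 0, node EIKMV: EIKM={G,T} ∩ V={G} → {G} (+0)
site 0, node DEIKMRV: DR={C,T} ∪ EIKMV={G} → {C,G,T} (+1)
site 1, node DR: D={A} ∩ R={A} → {A} (+0)
site 1, node IM: I={C} ∪ M={T} → {C,T} (+1)
site 1, node IKM: IM={C,T} ∩ K={T} → {T} (+0)
site 1, node EIKM: E={A} ∪ IKM={T} → {A,T} (+1)
site 1, node EIKMV: EIKM={A,T} ∪ V={C} → {A,C,T} (+1)
site 1, node DEIKMRV: DR={A} ∩ EIKMV={A,C,T} → {A} (+0)
site 2, node DR: D={C} ∪ R={G} → {C,G} (+1)
site 2, node IM: I={G} ∩ M={G} → {G} (+0)
site 2, node IKM: IM={G} ∪ K={T} → {G,T} (+1)
site 2, node EIKM: E={A} ∪ IKM={G,T} → {A,G,T} (+1)
site 2, node EIKMV: EIKM={A,G,T} ∩ V={A} → {A} (+0)
site 2, node DEIKMRV: DR={C,G} ∪ EIKMV={A} → {A,C,G} (+1)
site 3, node DR: D={A} ∪ R={C} → {A,C} (+1)
site 3, node IM: I={C} ∩ M={C} → {C} (+0)
site 3, node IKM: IM={C} ∪ K={A} → {A,C} (+1)
site 3, node EIKM: E={C} ∩ IKM={A,C} → {C} (+0)
site 3, node EIKMV: EIKM={C} ∪ V={G} → {C,G} (+1)
site 3, node DEIKMRV: DR={A,C} ∩ EIKMV={C,G} → {C} (+0)
site 4, node DR: D={C} ∪ R={G} → {C,G} (+1)
site 4, node IM: I={A} ∪ M={T} → {A,T} (+1)
site 4, node IKM: IM={A,T} ∪ K={C} → {A,C,T} (+1)
site 4, node EIKM: E={T} ∩ IKM={A,C,T} → {T} (+0)
site 4, node EIKMV: EIKM={T} ∪ V={C} → {C,T} (+1)
site 4, node DEIKMRV: DR={C,G} ∩ EIKMV={C,T} → {C} (+0)
per-site changes: [4, 3, 4, 3, 4]; total = 18

18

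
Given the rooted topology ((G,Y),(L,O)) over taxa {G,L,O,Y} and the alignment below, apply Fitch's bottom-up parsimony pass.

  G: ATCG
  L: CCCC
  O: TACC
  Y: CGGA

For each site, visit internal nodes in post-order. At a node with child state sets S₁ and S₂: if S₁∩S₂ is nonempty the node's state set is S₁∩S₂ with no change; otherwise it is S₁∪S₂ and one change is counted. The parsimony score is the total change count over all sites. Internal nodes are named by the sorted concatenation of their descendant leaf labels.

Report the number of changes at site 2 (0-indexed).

1

site 0, node GY: G={A} ∪ Y={C} → {A,C} (+1)
site 0, node LO: L={C} ∪ O={T} → {C,T} (+1)
site 0, node GLOY: GY={A,C} ∩ LO={C,T} → {C} (+0)
site 1, node GY: G={T} ∪ Y={G} → {G,T} (+1)
site 1, node LO: L={C} ∪ O={A} → {A,C} (+1)
site 1, node GLOY: GY={G,T} ∪ LO={A,C} → {A,C,G,T} (+1)
site 2, node GY: G={C} ∪ Y={G} → {C,G} (+1)
site 2, node LO: L={C} ∩ O={C} → {C} (+0)
site 2, node GLOY: GY={C,G} ∩ LO={C} → {C} (+0)
site 3, node GY: G={G} ∪ Y={A} → {A,G} (+1)
site 3, node LO: L={C} ∩ O={C} → {C} (+0)
site 3, node GLOY: GY={A,G} ∪ LO={C} → {A,C,G} (+1)
per-site changes: [2, 3, 1, 2]; total = 8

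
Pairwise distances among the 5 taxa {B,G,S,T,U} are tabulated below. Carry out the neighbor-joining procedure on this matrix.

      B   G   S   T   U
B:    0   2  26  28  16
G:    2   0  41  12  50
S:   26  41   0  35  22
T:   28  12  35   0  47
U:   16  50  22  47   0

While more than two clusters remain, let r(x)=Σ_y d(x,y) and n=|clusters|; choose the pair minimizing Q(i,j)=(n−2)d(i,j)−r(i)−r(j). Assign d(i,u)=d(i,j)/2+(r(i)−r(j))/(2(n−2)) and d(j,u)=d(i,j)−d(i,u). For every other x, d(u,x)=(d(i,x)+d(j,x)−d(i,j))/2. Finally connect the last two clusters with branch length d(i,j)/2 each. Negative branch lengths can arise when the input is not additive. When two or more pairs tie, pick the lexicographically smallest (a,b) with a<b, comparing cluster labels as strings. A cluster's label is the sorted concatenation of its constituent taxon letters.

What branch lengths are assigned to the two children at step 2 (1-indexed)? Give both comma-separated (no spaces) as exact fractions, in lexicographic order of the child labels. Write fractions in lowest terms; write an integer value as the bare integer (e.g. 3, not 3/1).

-29/8,109/8

1. join S+U (d=22, Q=-193) ⇒ SU; edges |S|=55/6, |U|=77/6
  updated: d(B,SU)=10, d(G,SU)=69/2, d(SU,T)=30
2. join B+SU (d=10, Q=-189/2) ⇒ BSU; edges |B|=-29/8, |SU|=109/8
  updated: d(BSU,G)=53/4, d(BSU,T)=24
3. join BSU+G (d=53/4, Q=-197/4) ⇒ BGSU; edges |BSU|=101/8, |G|=5/8
  updated: d(BGSU,T)=91/8
4. join BGSU+T (d=91/8) ⇒ BGSTU; edges |BGSU|=91/16, |T|=91/16
final tree: (((B:-29/8,(S:55/6,U:77/6):109/8):101/8,G:5/8):91/16,T:91/16)
total length: 453/8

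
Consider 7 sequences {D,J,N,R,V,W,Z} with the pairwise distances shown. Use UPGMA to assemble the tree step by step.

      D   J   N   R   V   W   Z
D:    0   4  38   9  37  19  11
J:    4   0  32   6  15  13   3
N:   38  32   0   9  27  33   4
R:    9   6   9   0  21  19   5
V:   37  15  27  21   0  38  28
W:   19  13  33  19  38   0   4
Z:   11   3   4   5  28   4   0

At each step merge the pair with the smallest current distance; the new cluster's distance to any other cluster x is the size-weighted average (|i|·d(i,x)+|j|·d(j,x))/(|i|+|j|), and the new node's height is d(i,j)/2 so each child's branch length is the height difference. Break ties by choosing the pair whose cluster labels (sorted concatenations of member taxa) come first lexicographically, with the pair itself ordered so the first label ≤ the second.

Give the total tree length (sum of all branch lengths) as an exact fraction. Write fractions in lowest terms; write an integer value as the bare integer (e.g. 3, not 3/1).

step 1: merge (J,Z) at d=3; branch lengths J→3/2, Z→3/2; new cluster JZ
  updated: d(D,JZ)=15/2, d(JZ,N)=18, d(JZ,R)=11/2, d(JZ,V)=43/2, d(JZ,W)=17/2
step 2: merge (JZ,R) at d=11/2; branch lengths JZ→5/4, R→11/4; new cluster JRZ
  updated: d(D,JRZ)=8, d(JRZ,N)=15, d(JRZ,V)=64/3, d(JRZ,W)=12
step 3: merge (D,JRZ) at d=8; branch lengths D→4, JRZ→5/4; new cluster DJRZ
  updated: d(DJRZ,N)=83/4, d(DJRZ,V)=101/4, d(DJRZ,W)=55/4
step 4: merge (DJRZ,W) at d=55/4; branch lengths DJRZ→23/8, W→55/8; new cluster DJRWZ
  updated: d(DJRWZ,N)=116/5, d(DJRWZ,V)=139/5
step 5: merge (DJRWZ,N) at d=116/5; branch lengths DJRWZ→189/40, N→58/5; new cluster DJNRWZ
  updated: d(DJNRWZ,V)=83/3
step 6: merge (DJNRWZ,V) at d=83/3; branch lengths DJNRWZ→67/30, V→83/6; new cluster DJNRVWZ
final tree: ((((D:4,((J:3/2,Z:3/2):5/4,R:11/4):5/4):23/8,W:55/8):189/40,N:58/5):67/30,V:83/6)
total length: 6527/120

6527/120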